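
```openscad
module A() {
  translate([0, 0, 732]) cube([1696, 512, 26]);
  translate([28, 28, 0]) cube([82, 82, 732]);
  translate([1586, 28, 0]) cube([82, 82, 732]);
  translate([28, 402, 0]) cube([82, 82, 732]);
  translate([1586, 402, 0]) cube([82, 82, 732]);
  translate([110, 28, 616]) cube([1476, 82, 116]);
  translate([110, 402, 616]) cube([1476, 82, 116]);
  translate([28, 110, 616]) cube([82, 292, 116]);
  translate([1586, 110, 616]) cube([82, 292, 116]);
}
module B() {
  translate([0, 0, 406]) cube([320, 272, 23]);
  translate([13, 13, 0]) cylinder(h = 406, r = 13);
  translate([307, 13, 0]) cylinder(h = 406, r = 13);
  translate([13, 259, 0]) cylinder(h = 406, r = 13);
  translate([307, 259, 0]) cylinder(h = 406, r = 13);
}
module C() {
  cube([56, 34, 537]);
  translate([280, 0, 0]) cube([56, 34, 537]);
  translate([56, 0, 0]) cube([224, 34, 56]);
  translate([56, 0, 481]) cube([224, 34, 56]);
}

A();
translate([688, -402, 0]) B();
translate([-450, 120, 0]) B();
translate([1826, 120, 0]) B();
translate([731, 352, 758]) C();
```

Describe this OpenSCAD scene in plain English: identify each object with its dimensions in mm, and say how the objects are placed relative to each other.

A is a rectangular dining table. The top is 1696×512×26 mm with its upper surface at z = 758 mm. It stands on four 82×82 mm square legs, each inset 28 mm from the nearest pair of top edges, running from the floor to the underside of the top. Four apron rails, 82 mm thick and 116 mm tall, run between adjacent legs with their top edges flush with the underside of the top and their outer faces flush with the legs' outer faces.

B is a four-legged stool. The seat is a 320×272×23 mm slab whose top surface is at z = 429 mm; four round legs, each 26 mm in diameter, run from the floor (z = 0) to the underside of the seat, each leg's axis is inset half a diameter from the nearest pair of seat edges (so the leg's bounding box is flush with the corner).

C is a rectangular picture frame lying in the x–z plane (depth along y). The opening is 224 mm wide (x) by 425 mm tall (z), surrounded by a border 56 mm wide on all four sides. The frame is 34 mm deep and is made of two full-height vertical stiles with two horizontal rails fitted between them.

Three stools sit around the table at the −y, −x, +x sides. The picture frame is on top of the table.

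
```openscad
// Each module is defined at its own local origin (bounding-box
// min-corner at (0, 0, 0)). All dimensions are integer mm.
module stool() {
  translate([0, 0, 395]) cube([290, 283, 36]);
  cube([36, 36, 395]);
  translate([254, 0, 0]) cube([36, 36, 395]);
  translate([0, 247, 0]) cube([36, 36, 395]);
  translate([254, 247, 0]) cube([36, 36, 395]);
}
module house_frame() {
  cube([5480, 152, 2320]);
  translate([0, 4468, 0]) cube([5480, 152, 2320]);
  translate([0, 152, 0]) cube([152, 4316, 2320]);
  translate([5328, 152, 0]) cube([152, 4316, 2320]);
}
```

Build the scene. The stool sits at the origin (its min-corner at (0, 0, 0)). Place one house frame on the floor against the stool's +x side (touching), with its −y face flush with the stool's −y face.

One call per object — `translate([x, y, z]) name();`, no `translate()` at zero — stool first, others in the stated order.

stool();
translate([290, 0, 0]) house_frame();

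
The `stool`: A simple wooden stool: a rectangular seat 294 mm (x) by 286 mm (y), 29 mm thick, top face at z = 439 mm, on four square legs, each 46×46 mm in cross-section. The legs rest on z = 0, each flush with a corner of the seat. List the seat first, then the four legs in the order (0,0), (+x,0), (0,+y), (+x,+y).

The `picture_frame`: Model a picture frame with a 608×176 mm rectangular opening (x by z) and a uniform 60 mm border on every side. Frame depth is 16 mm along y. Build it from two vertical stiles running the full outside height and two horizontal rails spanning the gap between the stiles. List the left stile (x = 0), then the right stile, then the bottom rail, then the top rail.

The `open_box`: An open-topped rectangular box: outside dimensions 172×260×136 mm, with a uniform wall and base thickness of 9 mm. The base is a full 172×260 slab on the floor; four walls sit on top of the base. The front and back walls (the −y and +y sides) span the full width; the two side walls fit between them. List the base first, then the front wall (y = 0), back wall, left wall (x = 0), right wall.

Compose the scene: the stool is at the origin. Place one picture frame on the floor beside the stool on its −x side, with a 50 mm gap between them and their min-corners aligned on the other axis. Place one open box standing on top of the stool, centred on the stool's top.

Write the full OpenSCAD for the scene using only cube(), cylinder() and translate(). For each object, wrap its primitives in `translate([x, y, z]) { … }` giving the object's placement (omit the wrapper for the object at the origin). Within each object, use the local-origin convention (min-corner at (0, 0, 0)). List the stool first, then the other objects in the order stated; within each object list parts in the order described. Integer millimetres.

translate([0, 0, 410]) cube([294, 286, 29]);
cube([46, 46, 410]);
translate([248, 0, 0]) cube([46, 46, 410]);
translate([0, 240, 0]) cube([46, 46, 410]);
translate([248, 240, 0]) cube([46, 46, 410]);
translate([-778, 0, 0]) {
  cube([60, 16, 296]);
  translate([668, 0, 0]) cube([60, 16, 296]);
  translate([60, 0, 0]) cube([608, 16, 60]);
  translate([60, 0, 236]) cube([608, 16, 60]);
}
translate([61, 13, 439]) {
  cube([172, 260, 9]);
  translate([0, 0, 9]) cube([172, 9, 127]);
  translate([0, 251, 9]) cube([172, 9, 127]);
  translate([0, 9, 9]) cube([9, 242, 127]);
  translate([163, 9, 9]) cube([9, 242, 127]);
}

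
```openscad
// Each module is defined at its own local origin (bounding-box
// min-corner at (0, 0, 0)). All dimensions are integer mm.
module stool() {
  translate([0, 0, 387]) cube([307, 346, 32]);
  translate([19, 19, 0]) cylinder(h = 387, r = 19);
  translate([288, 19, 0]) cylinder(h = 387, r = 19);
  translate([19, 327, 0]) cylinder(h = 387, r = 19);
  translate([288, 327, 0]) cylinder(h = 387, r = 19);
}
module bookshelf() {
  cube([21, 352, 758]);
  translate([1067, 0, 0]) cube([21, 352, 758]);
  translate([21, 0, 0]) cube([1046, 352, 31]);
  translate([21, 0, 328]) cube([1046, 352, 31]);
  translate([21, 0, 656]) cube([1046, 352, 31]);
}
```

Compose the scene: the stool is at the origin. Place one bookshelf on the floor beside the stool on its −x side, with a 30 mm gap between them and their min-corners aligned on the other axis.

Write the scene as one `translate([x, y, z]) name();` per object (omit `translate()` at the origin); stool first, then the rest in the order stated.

stool();
translate([-1118, 0, 0]) bookshelf();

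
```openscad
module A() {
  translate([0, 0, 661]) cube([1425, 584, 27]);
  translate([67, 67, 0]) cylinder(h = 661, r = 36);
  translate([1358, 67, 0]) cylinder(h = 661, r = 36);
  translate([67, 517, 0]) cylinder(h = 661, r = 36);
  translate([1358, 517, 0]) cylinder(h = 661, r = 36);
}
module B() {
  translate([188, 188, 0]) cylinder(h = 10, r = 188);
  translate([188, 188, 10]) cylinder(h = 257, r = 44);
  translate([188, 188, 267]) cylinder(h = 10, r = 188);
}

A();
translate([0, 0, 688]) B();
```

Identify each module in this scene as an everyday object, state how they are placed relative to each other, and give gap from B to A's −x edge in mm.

A is a table. B is a spool. The spool is on top of the table. The gap from the spool to the table's −x edge is 0 mm.

The spool's min-x is at 0; the table's min-x is 0; gap = 0 mm.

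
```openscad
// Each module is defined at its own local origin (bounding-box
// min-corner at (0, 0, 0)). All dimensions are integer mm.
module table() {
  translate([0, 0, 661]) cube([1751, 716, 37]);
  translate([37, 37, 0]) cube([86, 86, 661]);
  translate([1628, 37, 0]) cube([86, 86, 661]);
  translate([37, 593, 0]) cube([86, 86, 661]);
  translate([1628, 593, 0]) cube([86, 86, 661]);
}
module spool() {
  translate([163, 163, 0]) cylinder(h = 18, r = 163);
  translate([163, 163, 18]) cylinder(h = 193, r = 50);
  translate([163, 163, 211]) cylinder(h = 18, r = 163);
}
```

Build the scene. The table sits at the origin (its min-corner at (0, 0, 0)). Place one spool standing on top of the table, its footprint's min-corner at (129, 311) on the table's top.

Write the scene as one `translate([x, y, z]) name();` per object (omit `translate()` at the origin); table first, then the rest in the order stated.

table();
translate([129, 311, 698]) spool();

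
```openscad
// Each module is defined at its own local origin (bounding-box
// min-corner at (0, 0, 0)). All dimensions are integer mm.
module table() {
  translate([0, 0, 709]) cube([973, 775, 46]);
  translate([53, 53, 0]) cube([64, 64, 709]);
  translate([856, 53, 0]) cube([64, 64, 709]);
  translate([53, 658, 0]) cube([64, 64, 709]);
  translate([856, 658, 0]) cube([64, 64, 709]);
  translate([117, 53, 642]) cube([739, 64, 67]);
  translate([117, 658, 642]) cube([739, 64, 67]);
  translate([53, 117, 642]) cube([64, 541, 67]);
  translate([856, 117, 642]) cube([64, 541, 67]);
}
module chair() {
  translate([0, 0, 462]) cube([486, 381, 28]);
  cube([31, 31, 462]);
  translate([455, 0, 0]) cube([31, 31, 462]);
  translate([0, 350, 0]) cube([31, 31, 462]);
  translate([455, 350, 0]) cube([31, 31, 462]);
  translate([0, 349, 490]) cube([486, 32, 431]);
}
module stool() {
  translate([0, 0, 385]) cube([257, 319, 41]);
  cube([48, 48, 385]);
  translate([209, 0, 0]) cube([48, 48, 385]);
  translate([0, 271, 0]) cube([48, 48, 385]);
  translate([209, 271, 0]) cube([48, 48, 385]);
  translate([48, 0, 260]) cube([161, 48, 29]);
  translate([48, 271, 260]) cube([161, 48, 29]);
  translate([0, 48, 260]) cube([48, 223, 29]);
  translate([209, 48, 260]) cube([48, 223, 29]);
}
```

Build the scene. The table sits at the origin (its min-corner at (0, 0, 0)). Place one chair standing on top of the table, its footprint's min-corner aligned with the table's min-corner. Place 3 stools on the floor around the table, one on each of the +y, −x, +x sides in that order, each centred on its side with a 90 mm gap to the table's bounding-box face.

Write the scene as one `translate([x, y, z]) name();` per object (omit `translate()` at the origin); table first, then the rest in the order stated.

table();
translate([0, 0, 755]) chair();
translate([358, 865, 0]) stool();
translate([-347, 228, 0]) stool();
translate([1063, 228, 0]) stool();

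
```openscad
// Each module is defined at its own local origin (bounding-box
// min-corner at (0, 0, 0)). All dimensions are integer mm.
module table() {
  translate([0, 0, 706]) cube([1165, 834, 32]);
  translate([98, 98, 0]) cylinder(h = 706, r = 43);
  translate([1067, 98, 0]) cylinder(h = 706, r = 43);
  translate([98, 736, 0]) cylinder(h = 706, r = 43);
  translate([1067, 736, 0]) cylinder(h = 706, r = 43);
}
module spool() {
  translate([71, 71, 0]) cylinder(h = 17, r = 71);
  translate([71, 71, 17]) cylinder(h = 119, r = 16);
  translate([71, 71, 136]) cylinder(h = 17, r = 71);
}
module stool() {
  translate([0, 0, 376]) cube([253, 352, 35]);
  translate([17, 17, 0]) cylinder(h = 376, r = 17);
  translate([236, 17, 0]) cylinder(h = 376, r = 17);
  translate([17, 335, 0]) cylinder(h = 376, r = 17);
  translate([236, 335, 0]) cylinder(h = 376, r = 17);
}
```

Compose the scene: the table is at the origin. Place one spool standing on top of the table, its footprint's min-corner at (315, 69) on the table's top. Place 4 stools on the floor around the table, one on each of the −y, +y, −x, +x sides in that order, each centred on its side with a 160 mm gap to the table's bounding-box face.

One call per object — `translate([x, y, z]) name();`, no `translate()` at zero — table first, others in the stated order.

table();
translate([315, 69, 738]) spool();
translate([456, -512, 0]) stool();
translate([456, 994, 0]) stool();
translate([-413, 241, 0]) stool();
translate([1325, 241, 0]) stool();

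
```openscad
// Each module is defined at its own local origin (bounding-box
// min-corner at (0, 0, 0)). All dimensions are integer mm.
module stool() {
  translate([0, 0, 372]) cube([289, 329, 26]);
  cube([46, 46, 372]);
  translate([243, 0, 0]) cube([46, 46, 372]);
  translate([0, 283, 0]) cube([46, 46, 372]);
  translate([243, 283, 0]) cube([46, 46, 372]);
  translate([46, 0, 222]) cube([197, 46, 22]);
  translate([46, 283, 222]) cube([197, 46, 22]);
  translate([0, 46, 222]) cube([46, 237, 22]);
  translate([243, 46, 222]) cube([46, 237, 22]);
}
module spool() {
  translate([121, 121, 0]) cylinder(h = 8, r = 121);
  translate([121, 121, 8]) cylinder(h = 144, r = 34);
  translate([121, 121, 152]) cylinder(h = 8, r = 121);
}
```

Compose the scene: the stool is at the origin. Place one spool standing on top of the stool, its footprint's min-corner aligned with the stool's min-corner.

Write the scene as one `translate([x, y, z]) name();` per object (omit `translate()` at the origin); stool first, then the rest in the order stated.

stool();
translate([0, 0, 398]) spool();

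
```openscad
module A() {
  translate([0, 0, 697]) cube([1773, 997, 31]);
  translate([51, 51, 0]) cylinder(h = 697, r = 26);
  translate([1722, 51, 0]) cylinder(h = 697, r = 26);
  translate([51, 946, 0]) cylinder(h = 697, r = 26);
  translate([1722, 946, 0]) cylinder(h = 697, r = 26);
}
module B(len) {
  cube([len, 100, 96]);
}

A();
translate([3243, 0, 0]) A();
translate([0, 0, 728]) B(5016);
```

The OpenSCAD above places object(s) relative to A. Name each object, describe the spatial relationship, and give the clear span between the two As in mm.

A is a table. B is a beam. A beam spans the tops of two tables. The clear span between the two tables is 1470 mm.

Second table starts at x = 3243; first ends at x = 1773; clear span = 3243 − 1773 = 1470 mm.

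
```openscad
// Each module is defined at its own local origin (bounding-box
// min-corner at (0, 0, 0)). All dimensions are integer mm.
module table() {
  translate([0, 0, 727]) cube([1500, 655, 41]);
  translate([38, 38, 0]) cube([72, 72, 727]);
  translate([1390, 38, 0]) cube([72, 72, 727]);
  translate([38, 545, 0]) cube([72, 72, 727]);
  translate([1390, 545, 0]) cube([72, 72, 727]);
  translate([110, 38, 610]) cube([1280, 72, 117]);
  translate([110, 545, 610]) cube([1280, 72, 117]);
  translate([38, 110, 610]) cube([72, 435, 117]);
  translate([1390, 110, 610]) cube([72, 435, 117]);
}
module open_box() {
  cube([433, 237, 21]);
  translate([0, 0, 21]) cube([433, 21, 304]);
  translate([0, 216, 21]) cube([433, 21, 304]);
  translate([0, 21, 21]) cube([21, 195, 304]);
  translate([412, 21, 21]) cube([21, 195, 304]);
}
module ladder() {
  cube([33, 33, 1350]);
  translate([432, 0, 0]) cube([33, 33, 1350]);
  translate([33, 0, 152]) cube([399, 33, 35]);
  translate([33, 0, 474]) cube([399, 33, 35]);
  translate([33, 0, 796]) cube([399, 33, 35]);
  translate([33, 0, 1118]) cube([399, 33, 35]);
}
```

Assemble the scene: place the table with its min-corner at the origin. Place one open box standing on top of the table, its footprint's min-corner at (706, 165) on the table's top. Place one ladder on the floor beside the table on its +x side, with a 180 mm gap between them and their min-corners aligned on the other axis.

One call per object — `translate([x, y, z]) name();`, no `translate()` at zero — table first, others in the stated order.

table();
translate([706, 165, 768]) open_box();
translate([1680, 0, 0]) ladder();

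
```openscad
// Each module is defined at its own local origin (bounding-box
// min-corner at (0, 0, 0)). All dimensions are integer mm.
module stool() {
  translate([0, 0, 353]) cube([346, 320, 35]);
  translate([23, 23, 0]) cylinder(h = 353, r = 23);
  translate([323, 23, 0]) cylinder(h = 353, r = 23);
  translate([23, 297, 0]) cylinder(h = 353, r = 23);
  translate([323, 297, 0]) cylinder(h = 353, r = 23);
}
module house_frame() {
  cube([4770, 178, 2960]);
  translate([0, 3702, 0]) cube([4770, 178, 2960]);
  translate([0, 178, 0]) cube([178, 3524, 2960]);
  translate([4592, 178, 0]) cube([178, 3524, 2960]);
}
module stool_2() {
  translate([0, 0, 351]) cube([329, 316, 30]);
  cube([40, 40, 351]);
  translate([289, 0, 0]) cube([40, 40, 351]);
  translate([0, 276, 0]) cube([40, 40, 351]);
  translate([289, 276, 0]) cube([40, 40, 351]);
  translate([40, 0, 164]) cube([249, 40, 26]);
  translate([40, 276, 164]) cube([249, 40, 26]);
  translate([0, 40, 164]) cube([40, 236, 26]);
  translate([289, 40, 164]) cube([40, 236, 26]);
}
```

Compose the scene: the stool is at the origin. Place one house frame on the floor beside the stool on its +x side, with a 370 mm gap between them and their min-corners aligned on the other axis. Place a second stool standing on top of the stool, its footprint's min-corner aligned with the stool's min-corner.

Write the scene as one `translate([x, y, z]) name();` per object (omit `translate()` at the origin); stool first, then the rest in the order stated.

stool();
translate([716, 0, 0]) house_frame();
translate([0, 0, 388]) stool_2();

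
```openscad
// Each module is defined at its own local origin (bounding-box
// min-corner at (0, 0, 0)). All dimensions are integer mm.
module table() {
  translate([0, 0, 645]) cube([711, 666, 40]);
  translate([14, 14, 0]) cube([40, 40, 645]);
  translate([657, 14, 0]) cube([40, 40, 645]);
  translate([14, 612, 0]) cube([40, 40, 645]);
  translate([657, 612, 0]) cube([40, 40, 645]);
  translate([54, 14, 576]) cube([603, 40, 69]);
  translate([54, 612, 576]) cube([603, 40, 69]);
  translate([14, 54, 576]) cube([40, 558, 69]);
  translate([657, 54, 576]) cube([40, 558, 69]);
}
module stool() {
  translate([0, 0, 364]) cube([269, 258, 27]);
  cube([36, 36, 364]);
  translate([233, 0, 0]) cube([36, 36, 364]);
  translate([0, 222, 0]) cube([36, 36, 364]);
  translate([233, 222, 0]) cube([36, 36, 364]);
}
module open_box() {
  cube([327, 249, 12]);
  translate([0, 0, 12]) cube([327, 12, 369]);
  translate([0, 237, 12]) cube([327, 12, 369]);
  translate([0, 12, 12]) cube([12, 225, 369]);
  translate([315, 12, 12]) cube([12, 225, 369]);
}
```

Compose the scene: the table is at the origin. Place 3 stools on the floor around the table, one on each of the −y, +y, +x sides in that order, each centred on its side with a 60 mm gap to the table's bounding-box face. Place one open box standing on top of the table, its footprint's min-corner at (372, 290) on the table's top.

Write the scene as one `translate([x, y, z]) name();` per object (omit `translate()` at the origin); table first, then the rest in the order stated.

table();
translate([221, -318, 0]) stool();
translate([221, 726, 0]) stool();
translate([771, 204, 0]) stool();
translate([372, 290, 685]) open_box();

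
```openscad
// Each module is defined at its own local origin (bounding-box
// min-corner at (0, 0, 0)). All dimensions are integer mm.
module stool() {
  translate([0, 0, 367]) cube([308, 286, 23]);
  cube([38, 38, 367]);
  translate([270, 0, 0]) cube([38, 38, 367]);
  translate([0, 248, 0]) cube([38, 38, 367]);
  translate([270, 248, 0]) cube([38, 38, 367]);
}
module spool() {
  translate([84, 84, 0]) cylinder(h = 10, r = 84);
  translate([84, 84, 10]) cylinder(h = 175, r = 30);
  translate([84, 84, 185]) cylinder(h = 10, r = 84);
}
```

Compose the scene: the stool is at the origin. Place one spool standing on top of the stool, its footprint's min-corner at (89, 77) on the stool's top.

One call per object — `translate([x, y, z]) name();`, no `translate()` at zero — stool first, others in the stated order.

stool();
translate([89, 77, 390]) spool();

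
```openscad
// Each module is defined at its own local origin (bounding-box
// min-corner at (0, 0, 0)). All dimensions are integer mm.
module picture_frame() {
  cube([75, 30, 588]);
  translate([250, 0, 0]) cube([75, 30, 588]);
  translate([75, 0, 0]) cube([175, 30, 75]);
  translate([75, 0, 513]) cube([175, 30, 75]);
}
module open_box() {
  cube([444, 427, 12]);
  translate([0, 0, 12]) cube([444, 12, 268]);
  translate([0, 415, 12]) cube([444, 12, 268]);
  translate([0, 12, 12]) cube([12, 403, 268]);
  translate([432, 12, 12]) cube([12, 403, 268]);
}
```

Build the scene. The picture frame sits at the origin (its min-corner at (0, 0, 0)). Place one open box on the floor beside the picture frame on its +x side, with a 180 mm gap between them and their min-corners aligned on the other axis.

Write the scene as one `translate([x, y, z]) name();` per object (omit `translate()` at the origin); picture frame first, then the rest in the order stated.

picture_frame();
translate([505, 0, 0]) open_box();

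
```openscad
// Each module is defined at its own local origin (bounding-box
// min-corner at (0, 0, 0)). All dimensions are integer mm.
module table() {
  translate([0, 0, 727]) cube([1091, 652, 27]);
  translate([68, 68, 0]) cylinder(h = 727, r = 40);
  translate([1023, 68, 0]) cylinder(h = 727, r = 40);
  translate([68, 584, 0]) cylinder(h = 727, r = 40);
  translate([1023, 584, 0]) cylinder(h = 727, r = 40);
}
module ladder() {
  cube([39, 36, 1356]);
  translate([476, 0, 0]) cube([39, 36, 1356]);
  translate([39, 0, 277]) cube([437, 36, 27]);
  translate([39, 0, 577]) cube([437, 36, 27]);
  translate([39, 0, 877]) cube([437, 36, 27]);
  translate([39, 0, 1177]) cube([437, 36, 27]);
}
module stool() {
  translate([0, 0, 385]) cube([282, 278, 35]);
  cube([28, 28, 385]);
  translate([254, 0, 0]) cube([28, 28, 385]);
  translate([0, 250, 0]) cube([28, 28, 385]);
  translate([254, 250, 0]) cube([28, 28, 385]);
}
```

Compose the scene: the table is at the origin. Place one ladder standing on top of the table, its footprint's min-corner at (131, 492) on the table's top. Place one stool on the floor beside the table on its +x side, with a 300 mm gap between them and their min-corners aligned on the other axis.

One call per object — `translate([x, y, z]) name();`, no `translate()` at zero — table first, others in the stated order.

table();
translate([131, 492, 754]) ladder();
translate([1391, 0, 0]) stool();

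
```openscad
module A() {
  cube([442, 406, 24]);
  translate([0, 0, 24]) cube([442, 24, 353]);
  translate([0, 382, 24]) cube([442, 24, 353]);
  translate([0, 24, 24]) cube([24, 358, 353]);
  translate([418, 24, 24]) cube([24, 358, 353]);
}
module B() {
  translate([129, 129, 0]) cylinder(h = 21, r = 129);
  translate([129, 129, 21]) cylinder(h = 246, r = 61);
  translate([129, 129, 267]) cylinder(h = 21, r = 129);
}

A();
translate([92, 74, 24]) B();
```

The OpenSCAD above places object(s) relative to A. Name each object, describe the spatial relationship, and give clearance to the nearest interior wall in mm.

A is an open box. B is a spool. The spool sits inside the open box, centred. The clearance to the nearest interior wall is 50 mm.

Clearances: x = 68, y = 50; minimum 50 mm.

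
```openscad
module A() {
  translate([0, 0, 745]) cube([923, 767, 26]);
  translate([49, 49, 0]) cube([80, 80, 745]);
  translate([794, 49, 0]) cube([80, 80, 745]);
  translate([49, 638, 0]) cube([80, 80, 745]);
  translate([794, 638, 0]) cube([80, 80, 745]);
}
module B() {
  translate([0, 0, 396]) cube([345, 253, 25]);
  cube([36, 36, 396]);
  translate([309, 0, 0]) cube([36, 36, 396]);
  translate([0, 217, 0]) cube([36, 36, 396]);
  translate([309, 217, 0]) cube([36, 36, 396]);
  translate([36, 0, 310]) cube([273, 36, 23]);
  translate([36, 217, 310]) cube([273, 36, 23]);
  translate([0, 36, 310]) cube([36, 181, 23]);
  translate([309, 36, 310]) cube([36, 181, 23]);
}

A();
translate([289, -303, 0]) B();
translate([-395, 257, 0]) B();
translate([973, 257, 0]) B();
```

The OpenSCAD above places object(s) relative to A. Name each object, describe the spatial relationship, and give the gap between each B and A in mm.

Each stool's nearest face is 50 mm from the table's bounding box.

A is a table. B is a stool. Three stools sit around the table at the −y, −x, +x sides. The gap between each stool and the table is 50 mm.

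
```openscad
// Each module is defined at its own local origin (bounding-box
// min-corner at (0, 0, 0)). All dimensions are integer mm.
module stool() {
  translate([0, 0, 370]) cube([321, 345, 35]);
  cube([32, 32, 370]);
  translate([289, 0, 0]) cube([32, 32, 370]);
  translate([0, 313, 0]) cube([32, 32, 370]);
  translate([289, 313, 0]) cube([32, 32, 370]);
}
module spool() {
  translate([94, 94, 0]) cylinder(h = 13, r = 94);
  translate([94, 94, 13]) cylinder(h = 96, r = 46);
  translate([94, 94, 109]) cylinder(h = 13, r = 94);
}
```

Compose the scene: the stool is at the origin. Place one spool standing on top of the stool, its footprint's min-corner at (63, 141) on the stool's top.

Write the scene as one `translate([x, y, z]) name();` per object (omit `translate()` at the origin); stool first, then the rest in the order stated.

stool();
translate([63, 141, 405]) spool();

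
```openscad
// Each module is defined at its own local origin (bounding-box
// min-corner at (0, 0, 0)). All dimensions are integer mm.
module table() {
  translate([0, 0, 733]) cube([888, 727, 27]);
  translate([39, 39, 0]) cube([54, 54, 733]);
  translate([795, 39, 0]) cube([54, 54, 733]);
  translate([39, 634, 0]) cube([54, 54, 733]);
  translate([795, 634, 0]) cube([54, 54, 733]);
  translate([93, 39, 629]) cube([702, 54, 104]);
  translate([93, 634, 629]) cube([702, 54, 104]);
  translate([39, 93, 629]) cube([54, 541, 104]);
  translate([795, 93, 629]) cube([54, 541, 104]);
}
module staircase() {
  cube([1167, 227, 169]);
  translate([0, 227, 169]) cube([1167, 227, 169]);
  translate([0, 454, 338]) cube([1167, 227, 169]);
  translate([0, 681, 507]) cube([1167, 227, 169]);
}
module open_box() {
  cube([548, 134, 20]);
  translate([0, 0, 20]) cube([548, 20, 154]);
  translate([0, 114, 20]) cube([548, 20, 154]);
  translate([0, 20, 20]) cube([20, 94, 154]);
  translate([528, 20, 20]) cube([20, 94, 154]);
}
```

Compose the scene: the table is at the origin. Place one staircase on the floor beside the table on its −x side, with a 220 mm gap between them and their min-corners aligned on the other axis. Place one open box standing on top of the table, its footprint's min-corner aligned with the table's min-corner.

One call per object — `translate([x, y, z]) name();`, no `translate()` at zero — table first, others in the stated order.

table();
translate([-1387, 0, 0]) staircase();
translate([0, 0, 760]) open_box();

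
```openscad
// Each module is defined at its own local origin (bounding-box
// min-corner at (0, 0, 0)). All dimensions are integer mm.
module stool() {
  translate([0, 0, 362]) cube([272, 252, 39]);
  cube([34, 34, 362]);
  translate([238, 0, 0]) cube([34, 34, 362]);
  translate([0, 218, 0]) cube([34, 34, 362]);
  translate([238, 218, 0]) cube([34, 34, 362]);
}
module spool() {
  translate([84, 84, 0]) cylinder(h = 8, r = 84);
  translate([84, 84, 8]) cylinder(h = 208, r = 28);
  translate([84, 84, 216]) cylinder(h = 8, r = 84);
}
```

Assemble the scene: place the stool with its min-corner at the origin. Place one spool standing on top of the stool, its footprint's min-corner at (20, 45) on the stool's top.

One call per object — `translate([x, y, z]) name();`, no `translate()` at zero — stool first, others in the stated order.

stool();
translate([20, 45, 401]) spool();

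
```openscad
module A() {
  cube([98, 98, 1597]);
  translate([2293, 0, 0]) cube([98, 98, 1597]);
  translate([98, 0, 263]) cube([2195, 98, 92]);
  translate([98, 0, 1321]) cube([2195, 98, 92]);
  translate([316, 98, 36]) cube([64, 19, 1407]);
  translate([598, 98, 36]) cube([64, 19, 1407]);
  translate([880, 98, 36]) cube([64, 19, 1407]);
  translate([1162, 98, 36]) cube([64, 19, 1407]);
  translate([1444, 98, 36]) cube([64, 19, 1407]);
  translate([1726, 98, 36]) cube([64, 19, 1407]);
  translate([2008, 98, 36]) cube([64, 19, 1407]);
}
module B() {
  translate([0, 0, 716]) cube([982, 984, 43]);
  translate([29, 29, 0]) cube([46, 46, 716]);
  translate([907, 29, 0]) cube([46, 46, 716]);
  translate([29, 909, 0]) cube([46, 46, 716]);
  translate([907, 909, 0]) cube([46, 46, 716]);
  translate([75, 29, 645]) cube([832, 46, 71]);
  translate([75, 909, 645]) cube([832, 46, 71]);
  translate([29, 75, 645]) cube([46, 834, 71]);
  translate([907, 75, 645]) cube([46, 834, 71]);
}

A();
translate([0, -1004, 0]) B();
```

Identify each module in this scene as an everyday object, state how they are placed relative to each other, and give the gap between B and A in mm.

The table's nearest face is 20 mm from the fence section's −y face.

A is a fence section. B is a table. The table is on the floor beside the fence section on its −y side. The gap between the table and the fence section is 20 mm.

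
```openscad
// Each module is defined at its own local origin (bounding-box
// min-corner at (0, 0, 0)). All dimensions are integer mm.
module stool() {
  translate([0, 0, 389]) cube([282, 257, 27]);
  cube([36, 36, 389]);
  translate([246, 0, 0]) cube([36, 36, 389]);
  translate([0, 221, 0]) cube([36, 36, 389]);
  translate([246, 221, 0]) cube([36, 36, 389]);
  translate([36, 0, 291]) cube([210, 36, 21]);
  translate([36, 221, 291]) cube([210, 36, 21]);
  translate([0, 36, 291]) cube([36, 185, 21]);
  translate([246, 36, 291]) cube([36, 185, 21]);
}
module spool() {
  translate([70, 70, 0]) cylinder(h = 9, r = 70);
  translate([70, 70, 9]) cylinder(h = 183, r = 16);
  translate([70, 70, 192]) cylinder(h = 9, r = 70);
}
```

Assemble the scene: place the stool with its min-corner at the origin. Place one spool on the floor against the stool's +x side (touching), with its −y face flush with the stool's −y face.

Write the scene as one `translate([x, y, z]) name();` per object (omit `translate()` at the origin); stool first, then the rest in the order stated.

stool();
translate([282, 0, 0]) spool();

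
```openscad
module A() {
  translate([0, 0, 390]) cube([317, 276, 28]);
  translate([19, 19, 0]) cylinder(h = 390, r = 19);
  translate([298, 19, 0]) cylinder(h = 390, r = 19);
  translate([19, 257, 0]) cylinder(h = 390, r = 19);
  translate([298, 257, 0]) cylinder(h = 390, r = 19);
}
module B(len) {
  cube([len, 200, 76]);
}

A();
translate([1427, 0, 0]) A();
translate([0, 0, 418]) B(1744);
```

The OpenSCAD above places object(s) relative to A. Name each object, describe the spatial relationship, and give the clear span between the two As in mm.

Second stool starts at x = 1427; first ends at x = 317; clear span = 1427 − 317 = 1110 mm.

A is a stool. B is a beam. A beam spans the tops of two stools. The clear span between the two stools is 1110 mm.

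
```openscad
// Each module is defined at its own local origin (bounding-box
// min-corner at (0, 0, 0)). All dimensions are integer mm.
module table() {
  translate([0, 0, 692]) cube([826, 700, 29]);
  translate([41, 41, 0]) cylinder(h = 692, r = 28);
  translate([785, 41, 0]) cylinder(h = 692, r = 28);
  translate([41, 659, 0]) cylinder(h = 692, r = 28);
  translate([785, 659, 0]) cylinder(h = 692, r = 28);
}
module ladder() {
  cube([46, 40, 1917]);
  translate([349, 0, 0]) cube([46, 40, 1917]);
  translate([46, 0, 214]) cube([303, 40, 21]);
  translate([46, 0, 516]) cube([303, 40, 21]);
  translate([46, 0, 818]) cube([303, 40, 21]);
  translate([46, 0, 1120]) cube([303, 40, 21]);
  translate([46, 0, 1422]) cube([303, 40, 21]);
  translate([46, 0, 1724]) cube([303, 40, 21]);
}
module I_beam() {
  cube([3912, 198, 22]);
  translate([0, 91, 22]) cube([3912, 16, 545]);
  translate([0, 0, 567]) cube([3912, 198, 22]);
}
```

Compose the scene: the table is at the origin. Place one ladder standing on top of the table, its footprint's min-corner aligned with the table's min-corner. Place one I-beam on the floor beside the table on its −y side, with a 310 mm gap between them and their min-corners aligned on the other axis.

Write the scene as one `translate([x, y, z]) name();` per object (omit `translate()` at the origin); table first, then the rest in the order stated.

table();
translate([0, 0, 721]) ladder();
translate([0, -508, 0]) I_beam();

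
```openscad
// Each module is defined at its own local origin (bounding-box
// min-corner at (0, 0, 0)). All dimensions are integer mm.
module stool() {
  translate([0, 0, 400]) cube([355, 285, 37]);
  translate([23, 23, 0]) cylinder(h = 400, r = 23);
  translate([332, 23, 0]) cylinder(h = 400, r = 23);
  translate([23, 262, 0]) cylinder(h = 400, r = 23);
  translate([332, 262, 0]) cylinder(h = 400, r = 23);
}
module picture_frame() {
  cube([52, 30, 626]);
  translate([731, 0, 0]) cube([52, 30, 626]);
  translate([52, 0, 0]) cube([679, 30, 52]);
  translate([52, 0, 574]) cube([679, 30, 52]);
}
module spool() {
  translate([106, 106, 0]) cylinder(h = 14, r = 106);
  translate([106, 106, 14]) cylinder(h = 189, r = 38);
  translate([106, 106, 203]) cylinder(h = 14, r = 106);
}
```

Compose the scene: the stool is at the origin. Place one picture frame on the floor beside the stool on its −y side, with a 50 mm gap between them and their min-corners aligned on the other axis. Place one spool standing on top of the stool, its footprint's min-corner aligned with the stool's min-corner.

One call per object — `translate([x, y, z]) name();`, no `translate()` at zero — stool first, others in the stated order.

stool();
translate([0, -80, 0]) picture_frame();
translate([0, 0, 437]) spool();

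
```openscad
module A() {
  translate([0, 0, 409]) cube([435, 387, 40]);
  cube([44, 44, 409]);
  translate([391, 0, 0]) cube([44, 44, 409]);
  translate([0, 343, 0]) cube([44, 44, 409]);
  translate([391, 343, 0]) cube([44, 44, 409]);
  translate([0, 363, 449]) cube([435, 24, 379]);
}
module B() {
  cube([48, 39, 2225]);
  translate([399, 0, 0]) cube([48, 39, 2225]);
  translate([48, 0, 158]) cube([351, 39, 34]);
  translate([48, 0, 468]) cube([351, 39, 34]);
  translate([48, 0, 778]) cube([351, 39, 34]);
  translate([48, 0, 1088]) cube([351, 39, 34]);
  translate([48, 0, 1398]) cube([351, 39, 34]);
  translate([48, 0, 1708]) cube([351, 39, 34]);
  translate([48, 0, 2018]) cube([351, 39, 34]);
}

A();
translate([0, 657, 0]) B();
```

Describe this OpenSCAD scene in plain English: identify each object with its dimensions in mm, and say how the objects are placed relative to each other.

A is a chair. The seat is a 435×387×40 mm slab with its top at z = 449 mm, on four 44×44 mm corner legs (flush with the seat edges, standing on z = 0). A flat backrest 24 mm thick, 379 mm tall, spans the full seat width and rises from the seat top along its +y edge, rear face flush with the rear of the seat.

B is a straight ladder. Two 48×39 mm vertical rails, 2225 mm tall, stand 447 mm apart (outside-to-outside) with their front faces coplanar on the −y side. 7 rungs, each 39 mm deep and 34 mm tall, span between the inner faces of the rails, front faces flush with the rails. The lowest rung's underside is at z = 158 mm and rungs are spaced 310 mm apart (underside to underside).

The ladder is on the floor beside the chair on its +y side.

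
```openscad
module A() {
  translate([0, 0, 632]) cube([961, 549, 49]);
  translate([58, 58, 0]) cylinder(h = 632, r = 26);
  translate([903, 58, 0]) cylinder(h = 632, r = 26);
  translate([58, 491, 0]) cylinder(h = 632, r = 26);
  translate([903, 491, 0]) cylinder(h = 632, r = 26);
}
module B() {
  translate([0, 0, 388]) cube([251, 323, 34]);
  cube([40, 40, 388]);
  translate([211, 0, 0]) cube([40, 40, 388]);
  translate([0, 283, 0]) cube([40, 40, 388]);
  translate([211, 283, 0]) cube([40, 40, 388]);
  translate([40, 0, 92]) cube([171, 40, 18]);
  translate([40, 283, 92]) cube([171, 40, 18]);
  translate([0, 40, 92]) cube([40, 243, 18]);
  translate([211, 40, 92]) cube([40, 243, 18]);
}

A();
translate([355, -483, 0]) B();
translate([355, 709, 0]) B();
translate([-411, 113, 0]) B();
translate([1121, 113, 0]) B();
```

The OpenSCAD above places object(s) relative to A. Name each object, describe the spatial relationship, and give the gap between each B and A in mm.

A is a table. B is a stool. Four stools sit around the table at the −y, +y, −x, +x sides. The gap between each stool and the table is 160 mm.

Each stool's nearest face is 160 mm from the table's bounding box.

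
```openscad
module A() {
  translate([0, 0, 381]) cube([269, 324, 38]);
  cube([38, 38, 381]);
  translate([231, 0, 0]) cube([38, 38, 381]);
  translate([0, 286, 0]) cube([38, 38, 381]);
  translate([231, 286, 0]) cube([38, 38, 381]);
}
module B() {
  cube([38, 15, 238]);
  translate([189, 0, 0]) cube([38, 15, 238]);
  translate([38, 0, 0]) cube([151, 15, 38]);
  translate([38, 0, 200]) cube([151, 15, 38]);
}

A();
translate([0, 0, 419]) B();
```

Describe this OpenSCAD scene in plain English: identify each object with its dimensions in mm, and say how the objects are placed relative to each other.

A is a four-legged stool. The seat is 269×324 mm, 38 mm thick, top at z = 419 mm. It stands on four square legs, each 38×38 mm in cross-section, from z = 0 to the seat underside, each flush with a corner of the seat.

B is a picture frame with a 151×162 mm rectangular opening (x by z) and a uniform 38 mm border on every side. Frame depth is 15 mm along y. It is built from two vertical stiles running the full outside height and two horizontal rails spanning the gap between the stiles.

The picture frame is on top of the stool.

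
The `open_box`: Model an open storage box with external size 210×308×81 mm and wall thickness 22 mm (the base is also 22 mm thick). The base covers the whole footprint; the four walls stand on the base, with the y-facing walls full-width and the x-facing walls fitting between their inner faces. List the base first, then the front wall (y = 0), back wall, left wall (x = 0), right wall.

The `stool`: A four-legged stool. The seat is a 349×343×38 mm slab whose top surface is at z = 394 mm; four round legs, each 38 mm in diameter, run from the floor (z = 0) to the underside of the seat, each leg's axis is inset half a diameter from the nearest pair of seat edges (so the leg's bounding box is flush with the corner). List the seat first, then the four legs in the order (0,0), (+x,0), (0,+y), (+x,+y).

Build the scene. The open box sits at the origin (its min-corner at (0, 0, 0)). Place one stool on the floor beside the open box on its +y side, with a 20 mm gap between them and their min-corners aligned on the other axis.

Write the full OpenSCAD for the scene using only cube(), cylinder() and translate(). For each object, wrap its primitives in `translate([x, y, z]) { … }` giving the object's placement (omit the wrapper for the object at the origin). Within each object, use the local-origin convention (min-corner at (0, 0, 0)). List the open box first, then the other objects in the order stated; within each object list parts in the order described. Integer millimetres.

cube([210, 308, 22]);
translate([0, 0, 22]) cube([210, 22, 59]);
translate([0, 286, 22]) cube([210, 22, 59]);
translate([0, 22, 22]) cube([22, 264, 59]);
translate([188, 22, 22]) cube([22, 264, 59]);
translate([0, 328, 0]) {
  translate([0, 0, 356]) cube([349, 343, 38]);
  translate([19, 19, 0]) cylinder(h = 356, r = 19);
  translate([330, 19, 0]) cylinder(h = 356, r = 19);
  translate([19, 324, 0]) cylinder(h = 356, r = 19);
  translate([330, 324, 0]) cylinder(h = 356, r = 19);
}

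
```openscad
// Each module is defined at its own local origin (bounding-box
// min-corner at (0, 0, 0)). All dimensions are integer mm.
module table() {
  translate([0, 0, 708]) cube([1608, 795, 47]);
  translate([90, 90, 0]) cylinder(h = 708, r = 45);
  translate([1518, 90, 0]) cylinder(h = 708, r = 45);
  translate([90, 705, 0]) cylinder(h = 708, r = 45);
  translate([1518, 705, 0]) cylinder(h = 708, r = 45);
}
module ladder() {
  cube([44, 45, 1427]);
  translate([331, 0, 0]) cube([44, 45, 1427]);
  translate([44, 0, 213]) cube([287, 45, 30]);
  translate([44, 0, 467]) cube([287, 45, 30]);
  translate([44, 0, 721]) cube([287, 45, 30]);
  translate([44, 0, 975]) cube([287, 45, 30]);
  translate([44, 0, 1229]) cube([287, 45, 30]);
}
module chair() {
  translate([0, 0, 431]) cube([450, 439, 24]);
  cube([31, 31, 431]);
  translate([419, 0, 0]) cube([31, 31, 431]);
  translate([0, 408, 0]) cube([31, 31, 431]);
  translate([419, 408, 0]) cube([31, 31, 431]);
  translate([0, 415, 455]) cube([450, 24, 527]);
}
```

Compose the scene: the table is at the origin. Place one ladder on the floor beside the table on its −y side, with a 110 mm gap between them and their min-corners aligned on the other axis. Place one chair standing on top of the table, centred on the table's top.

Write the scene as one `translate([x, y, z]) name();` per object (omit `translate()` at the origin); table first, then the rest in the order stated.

table();
translate([0, -155, 0]) ladder();
translate([579, 178, 755]) chair();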